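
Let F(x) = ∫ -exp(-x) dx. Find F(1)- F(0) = -1 + exp(-1)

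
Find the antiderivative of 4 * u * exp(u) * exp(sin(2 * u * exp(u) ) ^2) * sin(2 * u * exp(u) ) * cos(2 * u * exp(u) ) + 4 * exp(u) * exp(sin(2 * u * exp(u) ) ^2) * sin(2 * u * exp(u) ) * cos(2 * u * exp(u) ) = exp(sin(2*u*exp(u))^2) + C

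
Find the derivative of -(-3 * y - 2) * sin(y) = 3*y*cos(y) + 3*sin(y) + 2*cos(y)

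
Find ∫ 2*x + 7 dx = x^2 + 7*x + C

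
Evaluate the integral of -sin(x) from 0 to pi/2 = -1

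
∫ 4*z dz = 2*z^2 + C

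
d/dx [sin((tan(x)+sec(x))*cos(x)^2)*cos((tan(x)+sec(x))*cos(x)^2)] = sin(-x + sin(2*x) + 2*cos(x))/2 - sin(x + sin(2*x) + 2*cos(x))/2 + cos(-2*x + sin(2*x) + 2*cos(x))/2 + cos(2*x + sin(2*x) + 2*cos(x))/2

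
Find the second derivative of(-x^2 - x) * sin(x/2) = x^2*sin(x/2)/4 + x*sin(x/2)/4 - 2*x*cos(x/2) - 2*sin(x/2) - cos(x/2)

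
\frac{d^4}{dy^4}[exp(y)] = exp(y)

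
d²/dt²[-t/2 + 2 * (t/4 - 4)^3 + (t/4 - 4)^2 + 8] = 3*t/16 - 23/8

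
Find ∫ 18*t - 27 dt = 9*t^2 - 27*t + C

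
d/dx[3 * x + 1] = 3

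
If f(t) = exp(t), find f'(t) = exp(t)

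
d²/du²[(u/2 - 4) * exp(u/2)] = u*exp(u/2)/8 - exp(u/2)/2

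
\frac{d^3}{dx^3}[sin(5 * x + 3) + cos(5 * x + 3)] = -125*sqrt(2)*cos(5*x + pi/4 + 3)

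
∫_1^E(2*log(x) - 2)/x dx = -1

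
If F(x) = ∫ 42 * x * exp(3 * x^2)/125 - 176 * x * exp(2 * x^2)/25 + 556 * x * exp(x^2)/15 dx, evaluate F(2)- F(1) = -2*(-2 + exp(4)/5)^2 - 2*E/15 + 2*(-2 + E/5)^2 + 2*exp(4)/15 - 7*(-2 + E/5)^3 + 7*(-2 + exp(4)/5)^3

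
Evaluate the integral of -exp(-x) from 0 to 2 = -1 + exp(-2)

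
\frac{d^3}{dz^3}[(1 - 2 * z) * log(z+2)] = (2*z + 14)/(z^3 + 6*z^2 + 12*z + 8)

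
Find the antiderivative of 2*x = x^2 + C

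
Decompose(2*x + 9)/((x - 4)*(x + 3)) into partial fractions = -3/(7*(x + 3)) + 17/(7*(x - 4))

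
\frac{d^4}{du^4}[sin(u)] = sin(u)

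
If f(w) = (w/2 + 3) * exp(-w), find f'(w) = (-w - 5)*exp(-w)/2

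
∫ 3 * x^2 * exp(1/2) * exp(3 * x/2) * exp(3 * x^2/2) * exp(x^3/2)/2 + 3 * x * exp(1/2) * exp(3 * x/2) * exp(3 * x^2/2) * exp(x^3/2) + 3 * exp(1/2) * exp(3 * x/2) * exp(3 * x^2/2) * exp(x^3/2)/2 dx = exp((x + 1)^3/2) + C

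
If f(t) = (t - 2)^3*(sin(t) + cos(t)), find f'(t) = (t - 2)^2*(sqrt(2)*t*cos(t + pi/4) + 5*sin(t) + cos(t))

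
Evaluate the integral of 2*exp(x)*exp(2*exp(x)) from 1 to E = -exp(2*E) + exp(2*exp(E))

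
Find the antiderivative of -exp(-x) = exp(-x) + C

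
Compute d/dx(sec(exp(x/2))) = exp(x/2)*tan(exp(x/2))*sec(exp(x/2))/2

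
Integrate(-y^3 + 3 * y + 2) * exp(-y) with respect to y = (y + 1)^3*exp(-y) + C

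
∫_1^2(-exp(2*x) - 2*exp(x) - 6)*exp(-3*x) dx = -exp(-1) - 2*exp(-3) + 2*exp(-6) + exp(-4)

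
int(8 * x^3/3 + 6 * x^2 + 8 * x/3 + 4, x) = 2*x^4/3 + 2*x^3 + 4*x^2/3 + 4*x + C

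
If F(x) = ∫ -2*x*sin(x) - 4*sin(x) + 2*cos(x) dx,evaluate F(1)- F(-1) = 4*cos(1)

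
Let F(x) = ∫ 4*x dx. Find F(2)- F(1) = 6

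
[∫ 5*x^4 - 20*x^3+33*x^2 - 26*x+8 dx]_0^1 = 2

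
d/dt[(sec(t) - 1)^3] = 3*(cos(t) - 1)^2*sin(t)/cos(t)^4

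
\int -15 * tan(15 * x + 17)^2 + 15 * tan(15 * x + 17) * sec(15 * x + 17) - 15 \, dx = -tan(15*x + 17) + sec(15*x + 17) + C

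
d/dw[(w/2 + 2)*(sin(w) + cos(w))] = -w*sin(w)/2 + w*cos(w)/2 - 3*sin(w)/2 + 5*cos(w)/2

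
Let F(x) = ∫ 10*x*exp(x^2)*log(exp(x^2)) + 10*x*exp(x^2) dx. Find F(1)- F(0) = 5*E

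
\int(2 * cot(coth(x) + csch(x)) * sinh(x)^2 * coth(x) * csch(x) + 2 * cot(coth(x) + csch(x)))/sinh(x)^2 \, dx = -2*log(sin(coth(x) + csch(x))) + C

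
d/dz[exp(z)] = exp(z)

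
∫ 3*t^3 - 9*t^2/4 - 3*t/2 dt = 3*t^4/4 - 3*t^3/4 - 3*t^2/4 + C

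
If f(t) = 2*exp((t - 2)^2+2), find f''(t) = 8*t^2*exp(t^2 - 4*t + 6) - 32*t*exp(t^2 - 4*t + 6) + 36*exp(t^2 - 4*t + 6)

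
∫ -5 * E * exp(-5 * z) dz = exp(1 - 5*z) + C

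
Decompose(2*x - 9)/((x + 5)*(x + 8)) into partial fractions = 25/(3*(x + 8)) - 19/(3*(x + 5))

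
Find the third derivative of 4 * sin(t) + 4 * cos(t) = 4*sin(t) - 4*cos(t)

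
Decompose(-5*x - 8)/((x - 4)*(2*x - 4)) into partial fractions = 9/(2*(x - 2)) - 7/(x - 4)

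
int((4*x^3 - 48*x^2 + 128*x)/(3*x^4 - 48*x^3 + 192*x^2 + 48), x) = log(x^2*(x - 8)^2/16 + 1)/3 + C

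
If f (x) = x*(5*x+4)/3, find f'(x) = 10*x/3 + 4/3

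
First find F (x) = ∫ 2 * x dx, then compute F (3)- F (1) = 8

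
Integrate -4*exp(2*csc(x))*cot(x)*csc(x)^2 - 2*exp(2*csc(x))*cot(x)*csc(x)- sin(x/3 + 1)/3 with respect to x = 2*exp(2*csc(x))*csc(x) + cos(x/3 + 1) + C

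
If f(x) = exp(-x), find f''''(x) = exp(-x)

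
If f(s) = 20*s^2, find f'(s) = 40*s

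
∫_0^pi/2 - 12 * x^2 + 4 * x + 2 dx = -pi^3/2 + pi + pi^2/2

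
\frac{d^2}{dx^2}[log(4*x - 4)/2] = -1/(2*x^2 - 4*x + 2)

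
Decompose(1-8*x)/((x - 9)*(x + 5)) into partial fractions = -41/(14*(x + 5)) - 71/(14*(x - 9))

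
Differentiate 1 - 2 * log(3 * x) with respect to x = -2/x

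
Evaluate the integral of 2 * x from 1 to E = -1 + exp(2)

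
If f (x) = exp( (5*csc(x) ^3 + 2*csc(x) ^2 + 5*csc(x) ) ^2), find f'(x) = -2*(30 + 158/sin(x) + 50/sin(x)^2 + 25*cos(x)^4/sin(x)^3 + 50/sin(x)^3)*exp(25/sin(x)^6)*exp(20/sin(x)^5)*exp(54/sin(x)^4)*exp(20/sin(x)^3)*exp(25/sin(x)^2)*cos(x)/sin(x)^4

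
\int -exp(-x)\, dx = exp(-x) + C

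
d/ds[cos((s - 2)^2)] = 2*(2 - s)*sin(s^2 - 4*s + 4)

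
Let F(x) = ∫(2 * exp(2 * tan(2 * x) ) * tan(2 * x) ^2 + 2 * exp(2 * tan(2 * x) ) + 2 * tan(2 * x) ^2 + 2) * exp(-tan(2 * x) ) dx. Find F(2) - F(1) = -exp(-tan(4)) - exp(tan(2)) + exp(tan(4)) + exp(-tan(2))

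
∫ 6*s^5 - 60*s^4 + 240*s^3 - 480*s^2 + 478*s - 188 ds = s^6 - 12*s^5 + 60*s^4 - 160*s^3 + 239*s^2 - 188*s + C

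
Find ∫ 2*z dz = z^2 + C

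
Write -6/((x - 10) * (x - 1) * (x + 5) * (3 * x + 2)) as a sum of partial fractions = -81/(1040*(3*x + 2)) + 1/(195*(x + 5)) + 1/(45*(x - 1)) - 1/(720*(x - 10))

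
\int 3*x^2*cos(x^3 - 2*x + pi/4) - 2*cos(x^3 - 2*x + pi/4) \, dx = sin(x^3 - 2*x + pi/4) + C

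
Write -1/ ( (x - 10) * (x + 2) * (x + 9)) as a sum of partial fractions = -1/(133*(x + 9)) + 1/(84*(x + 2)) - 1/(228*(x - 10))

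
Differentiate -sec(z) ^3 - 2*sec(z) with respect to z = -(2 + 3/cos(z)^2)*sin(z)/cos(z)^2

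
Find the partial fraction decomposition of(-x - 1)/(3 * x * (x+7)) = -2/(7*(x + 7)) - 1/(21*x)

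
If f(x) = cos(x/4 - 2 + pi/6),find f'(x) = -sin(x/4 - 2 + pi/6)/4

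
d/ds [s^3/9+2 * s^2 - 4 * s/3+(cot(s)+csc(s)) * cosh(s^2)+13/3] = s^2/3 + 4*s + 2*s*sinh(s^2)/tan(s) + 2*s*sinh(s^2)/sin(s) - 4/3 - cos(s)*cosh(s^2)/sin(s)^2 - cosh(s^2)/sin(s)^2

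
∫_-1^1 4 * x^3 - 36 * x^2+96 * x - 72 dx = -168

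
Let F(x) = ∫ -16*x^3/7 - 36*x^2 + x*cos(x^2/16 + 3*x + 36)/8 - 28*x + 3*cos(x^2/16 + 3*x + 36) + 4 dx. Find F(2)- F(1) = -914/7 + sin(169/4) - sin(625/16)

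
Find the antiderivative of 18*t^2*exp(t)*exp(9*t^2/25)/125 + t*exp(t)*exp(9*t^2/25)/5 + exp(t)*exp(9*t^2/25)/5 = t*exp(t*(9*t + 25)/25)/5 + C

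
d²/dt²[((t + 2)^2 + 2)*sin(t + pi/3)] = -t^2*sin(t + pi/3) - 4*t*sin(t + pi/3) + 4*t*cos(t + pi/3) - 4*sin(t + pi/3) + 8*cos(t + pi/3)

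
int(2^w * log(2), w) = 2^w + C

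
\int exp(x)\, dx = exp(x) + C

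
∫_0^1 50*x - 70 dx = -45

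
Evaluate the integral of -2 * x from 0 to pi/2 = -pi^2/4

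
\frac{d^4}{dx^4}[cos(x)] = cos(x)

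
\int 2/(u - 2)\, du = log(2*(u - 2)^2) + C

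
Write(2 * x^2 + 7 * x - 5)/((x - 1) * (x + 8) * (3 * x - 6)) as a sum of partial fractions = 67/(270*(x + 8)) - 4/(27*(x - 1)) + 17/(30*(x - 2))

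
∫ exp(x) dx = exp(x) + C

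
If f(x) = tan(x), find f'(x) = cos(x)^(-2)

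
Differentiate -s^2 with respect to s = -2*s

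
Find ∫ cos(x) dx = sin(x) + C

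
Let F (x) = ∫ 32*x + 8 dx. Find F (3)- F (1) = 144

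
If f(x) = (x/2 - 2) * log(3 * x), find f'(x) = (x*log(x) + x + x*log(3) - 4)/(2*x)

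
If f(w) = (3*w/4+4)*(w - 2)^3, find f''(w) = 9*w^2 - 3*w - 30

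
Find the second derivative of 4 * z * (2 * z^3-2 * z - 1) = 96*z^2 - 16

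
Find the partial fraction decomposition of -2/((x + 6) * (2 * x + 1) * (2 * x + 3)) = 2/(9*(2*x + 3)) - 2/(11*(2*x + 1)) - 2/(99*(x + 6))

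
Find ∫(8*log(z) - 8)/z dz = 4*(log(z) - 1)^2 + C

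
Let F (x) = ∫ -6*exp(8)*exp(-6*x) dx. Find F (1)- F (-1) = -exp(14) + exp(2)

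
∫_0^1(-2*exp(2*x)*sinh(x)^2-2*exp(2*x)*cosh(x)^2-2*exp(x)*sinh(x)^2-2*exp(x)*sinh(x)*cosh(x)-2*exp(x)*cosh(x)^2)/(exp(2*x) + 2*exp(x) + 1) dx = -E*sinh(2)/(1 + E)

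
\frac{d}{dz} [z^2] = 2*z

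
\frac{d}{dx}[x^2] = 2*x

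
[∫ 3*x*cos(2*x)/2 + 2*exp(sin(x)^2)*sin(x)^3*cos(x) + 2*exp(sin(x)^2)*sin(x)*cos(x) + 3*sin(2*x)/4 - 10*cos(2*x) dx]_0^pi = 0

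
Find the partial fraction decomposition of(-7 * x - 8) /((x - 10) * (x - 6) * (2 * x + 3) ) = 2/(69*(2*x + 3)) + 5/(6*(x - 6)) - 39/(46*(x - 10))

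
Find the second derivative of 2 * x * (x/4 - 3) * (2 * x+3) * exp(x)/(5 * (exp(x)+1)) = (-2*x^3*exp(2*x) + 2*x^3*exp(x) + 33*x^2*exp(2*x) - 9*x^2*exp(x) + 12*x*exp(3*x) - 24*x*exp(2*x) - 108*x*exp(x) - 42*exp(3*x) - 156*exp(2*x) - 114*exp(x))/(10*exp(3*x) + 30*exp(2*x) + 30*exp(x) + 10)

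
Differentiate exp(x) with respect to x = exp(x)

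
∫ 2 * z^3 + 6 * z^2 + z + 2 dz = z^4/2 + 2*z^3 + z^2/2 + 2*z + C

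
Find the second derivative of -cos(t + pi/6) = cos(t + pi/6)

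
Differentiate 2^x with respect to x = 2^x*log(2)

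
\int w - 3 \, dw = w^2/2 - 3*w + C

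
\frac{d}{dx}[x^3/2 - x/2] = 3*x^2/2 - 1/2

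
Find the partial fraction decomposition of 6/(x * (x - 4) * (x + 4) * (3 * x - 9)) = -1/(112*(x + 4)) - 2/(21*(x - 3)) + 1/(16*(x - 4)) + 1/(24*x)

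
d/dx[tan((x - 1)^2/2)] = x*tan(x^2/2 - x + 1/2)^2 + x - tan(x^2/2 - x + 1/2)^2 - 1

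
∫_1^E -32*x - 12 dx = -4*E*(3 + 4*E) + 28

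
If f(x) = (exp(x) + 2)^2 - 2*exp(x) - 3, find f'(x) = 2*exp(2*x) + 2*exp(x)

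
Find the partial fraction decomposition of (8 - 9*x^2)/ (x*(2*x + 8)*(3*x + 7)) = 369/(70*(3*x + 7)) - 17/(5*(x + 4)) + 1/(7*x)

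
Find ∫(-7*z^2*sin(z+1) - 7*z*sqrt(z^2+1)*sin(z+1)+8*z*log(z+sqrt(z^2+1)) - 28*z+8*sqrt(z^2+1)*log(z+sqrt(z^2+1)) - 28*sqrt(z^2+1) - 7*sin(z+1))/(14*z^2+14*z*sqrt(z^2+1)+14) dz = 2*log(z + sqrt(z^2 + 1))^2/7 - 2*log(z + sqrt(z^2 + 1)) + cos(z + 1)/2 + C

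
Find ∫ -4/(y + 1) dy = -4*log(y + 1) + C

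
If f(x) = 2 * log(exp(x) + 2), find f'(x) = 2*exp(x)/(exp(x) + 2)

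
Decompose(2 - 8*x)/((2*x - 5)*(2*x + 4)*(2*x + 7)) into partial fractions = 5/(6*(2*x + 7)) - 1/(6*(2*x - 5)) - 1/(3*(x + 2))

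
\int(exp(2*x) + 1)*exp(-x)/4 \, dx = sinh(x)/2 + C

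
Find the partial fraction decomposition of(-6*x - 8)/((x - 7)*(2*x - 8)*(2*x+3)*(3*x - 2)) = -81/(1235*(3*x - 2)) - 4/(2431*(2*x + 3)) + 8/(165*(x - 4)) - 25/(969*(x - 7))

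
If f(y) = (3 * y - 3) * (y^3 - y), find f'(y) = 12*y^3 - 9*y^2 - 6*y + 3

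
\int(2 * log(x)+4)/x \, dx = (log(x) + 2)^2 + C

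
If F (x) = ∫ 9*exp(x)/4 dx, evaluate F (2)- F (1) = -9*E/4 + 9*exp(2)/4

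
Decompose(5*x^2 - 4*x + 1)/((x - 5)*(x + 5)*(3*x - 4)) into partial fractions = -41/(209*(3*x - 4)) + 73/(95*(x + 5)) + 53/(55*(x - 5))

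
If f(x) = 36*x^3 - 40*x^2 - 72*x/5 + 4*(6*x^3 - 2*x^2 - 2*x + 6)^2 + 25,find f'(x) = 864*x^5 - 480*x^4 - 320*x^3 + 1068*x^2 - 240*x - 552/5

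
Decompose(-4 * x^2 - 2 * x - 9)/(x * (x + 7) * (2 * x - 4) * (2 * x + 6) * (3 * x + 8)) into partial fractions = -2601/(5824*(3*x + 8)) - 191/(13104*(x + 7)) + 13/(80*(x + 3)) - 29/(5040*(x - 2)) + 3/(448*x)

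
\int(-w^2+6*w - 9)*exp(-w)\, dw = ((w - 2)^2 + 1)*exp(-w) + C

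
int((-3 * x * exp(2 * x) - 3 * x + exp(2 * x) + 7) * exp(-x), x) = -2*(3*x - 4)*sinh(x) + C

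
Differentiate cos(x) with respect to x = -sin(x)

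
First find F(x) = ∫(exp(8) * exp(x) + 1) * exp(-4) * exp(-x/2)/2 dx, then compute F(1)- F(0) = -exp(4) - exp(-9/2) + exp(-4) + exp(9/2)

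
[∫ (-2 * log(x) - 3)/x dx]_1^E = -4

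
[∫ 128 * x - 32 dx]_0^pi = -32*pi + 64*pi^2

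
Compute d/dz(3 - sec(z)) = -tan(z)*sec(z)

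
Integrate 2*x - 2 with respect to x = x^2 - 2*x + C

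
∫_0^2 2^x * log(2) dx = 3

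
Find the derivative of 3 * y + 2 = 3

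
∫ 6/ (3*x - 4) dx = 2*log(3*x - 4) + C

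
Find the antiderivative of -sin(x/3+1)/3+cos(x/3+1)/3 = sqrt(2)*sin(x/3 + pi/4 + 1) + C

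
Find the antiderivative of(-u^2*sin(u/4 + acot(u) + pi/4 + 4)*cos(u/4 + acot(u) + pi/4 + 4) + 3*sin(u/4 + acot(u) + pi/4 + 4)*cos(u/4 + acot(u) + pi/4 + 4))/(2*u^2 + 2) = cos(u/4 + acot(u) + pi/4 + 4)^2 + C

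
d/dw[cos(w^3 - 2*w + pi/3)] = (2 - 3*w^2)*cos(-w^3 + 2*w + pi/6)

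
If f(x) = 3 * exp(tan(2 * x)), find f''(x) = 12*(tan(2*x) + 1)^2*exp(tan(2*x))/cos(2*x)^2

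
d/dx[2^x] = 2^x*log(2)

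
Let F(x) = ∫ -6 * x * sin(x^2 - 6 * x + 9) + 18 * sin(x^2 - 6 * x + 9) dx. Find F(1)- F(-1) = 3*cos(4) - 3*cos(16)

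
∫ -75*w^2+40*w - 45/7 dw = -25*w^3 + 20*w^2 - 45*w/7 + C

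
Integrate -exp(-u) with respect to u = exp(-u) + C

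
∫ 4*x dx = 2*x^2 + C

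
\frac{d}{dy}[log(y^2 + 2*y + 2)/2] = (y + 1)/(y^2 + 2*y + 2)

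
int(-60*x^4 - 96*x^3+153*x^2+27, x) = -12*x^5 - 24*x^4 + 51*x^3 + 27*x + C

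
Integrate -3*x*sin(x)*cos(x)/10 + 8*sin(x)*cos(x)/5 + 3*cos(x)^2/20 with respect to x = (3*x - 16)*cos(x)^2/20 + C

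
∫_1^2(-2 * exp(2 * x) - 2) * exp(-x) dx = -2*exp(2) - 2*exp(-1) + 2*exp(-2) + 2*E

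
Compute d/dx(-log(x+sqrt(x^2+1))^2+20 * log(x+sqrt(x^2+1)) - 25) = (-2*x*log(x + sqrt(x^2 + 1)) + 20*x - 2*sqrt(x^2 + 1)*log(x + sqrt(x^2 + 1)) + 20*sqrt(x^2 + 1))/(x^2 + x*sqrt(x^2 + 1) + 1)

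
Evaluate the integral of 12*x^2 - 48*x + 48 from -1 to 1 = 104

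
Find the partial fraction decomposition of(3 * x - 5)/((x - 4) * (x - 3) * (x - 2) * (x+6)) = 23/(720*(x + 6)) + 1/(16*(x - 2)) - 4/(9*(x - 3)) + 7/(20*(x - 4))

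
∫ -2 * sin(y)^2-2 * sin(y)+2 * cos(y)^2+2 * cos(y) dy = (sqrt(2)*sin(y + pi/4) + 1)^2 + C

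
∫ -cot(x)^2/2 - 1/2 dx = cot(x)/2 + C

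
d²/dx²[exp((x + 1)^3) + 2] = 9*x^4*exp(x^3 + 3*x^2 + 3*x + 1) + 36*x^3*exp(x^3 + 3*x^2 + 3*x + 1) + 54*x^2*exp(x^3 + 3*x^2 + 3*x + 1) + 42*x*exp(x^3 + 3*x^2 + 3*x + 1) + 15*exp(x^3 + 3*x^2 + 3*x + 1)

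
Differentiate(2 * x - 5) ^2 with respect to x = 8*x - 20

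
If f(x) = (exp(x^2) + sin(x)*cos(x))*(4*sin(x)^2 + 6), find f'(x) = -4*x*exp(x^2)*cos(2*x) + 16*x*exp(x^2) - 4*(1 - cos(2*x))^2 + 4*exp(x^2)*sin(2*x) + 6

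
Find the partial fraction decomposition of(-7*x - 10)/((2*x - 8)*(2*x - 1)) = 27/(14*(2*x - 1)) - 19/(7*(x - 4))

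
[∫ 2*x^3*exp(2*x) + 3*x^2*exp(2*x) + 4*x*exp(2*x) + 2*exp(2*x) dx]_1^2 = -3*exp(2) + 12*exp(4)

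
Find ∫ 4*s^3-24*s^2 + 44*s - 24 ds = s^4 - 8*s^3 + 22*s^2 - 24*s + C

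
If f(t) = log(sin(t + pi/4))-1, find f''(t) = -2/(sin(2*t) + 1)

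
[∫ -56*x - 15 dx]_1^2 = -99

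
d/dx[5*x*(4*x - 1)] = 40*x - 5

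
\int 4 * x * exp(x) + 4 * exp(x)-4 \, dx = 4*x*(exp(x) - 1) + C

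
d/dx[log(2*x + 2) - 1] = 1/(x + 1)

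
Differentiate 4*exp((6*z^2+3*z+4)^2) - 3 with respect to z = 576*z^3*exp(36*z^4 + 36*z^3 + 57*z^2 + 24*z + 16) + 432*z^2*exp(36*z^4 + 36*z^3 + 57*z^2 + 24*z + 16) + 456*z*exp(36*z^4 + 36*z^3 + 57*z^2 + 24*z + 16) + 96*exp(36*z^4 + 36*z^3 + 57*z^2 + 24*z + 16)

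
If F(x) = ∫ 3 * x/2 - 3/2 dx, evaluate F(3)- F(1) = 3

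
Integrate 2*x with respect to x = x^2 + C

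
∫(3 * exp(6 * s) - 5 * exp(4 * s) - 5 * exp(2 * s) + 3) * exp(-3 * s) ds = -10*sinh(s) + 2*sinh(3*s) + C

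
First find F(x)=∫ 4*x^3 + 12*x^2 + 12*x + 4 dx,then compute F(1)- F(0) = 15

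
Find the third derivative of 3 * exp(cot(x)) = -3*(3 + 6/tan(x) + 11/tan(x)^2 + 12/tan(x)^3 + 9/tan(x)^4 + 6/tan(x)^5 + tan(x)^(-6))*exp(1/tan(x))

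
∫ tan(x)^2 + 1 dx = tan(x) + C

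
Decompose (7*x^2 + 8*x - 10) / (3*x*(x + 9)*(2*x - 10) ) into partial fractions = 485/(756*(x + 9)) + 41/(84*(x - 5)) + 1/(27*x)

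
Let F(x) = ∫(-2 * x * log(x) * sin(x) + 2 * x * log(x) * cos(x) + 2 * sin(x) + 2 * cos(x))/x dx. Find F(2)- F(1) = 2*(cos(2) + sin(2))*log(2)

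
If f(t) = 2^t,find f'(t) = 2^t*log(2)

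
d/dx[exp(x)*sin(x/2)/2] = (2*sin(x/2) + cos(x/2))*exp(x)/4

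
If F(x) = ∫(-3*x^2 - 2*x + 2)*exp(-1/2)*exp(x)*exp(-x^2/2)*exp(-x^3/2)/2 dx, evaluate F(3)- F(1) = -exp(-1/2) + exp(-31/2)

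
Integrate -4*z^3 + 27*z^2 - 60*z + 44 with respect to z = -z^4 + 9*z^3 - 30*z^2 + 44*z + C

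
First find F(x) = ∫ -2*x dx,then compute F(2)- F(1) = -3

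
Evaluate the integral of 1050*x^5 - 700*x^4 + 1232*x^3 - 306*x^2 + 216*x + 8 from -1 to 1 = -468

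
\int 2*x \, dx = x^2 + C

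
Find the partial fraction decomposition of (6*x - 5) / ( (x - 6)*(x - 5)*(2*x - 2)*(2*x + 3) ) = 56/(975*(2*x + 3)) + 1/(200*(x - 1)) - 25/(104*(x - 5)) + 31/(150*(x - 6))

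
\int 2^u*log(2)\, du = 2^u + C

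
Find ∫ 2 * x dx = x^2 + C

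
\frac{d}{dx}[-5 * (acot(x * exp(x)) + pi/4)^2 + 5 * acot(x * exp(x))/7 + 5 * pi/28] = (140*x*exp(x)*acot(x*exp(x)) - 10*x*exp(x) + 35*pi*x*exp(x) + 140*exp(x)*acot(x*exp(x)) - 10*exp(x) + 35*pi*exp(x))/(14*x^2*exp(2*x) + 14)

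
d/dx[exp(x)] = exp(x)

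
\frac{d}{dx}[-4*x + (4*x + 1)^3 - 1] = 192*x^2 + 96*x + 8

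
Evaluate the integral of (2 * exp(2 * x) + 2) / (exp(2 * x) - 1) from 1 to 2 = -2*log(E - exp(-1)) + 2*log(-exp(-2) + exp(2))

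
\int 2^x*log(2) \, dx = 2^x + C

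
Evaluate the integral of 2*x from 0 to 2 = 4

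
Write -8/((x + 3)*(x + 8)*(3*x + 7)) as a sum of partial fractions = -36/(17*(3*x + 7)) - 8/(85*(x + 8)) + 4/(5*(x + 3))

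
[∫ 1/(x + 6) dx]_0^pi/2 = -log(9) + log(3*pi/4 + 9)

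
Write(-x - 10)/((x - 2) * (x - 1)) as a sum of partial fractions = 11/(x - 1) - 12/(x - 2)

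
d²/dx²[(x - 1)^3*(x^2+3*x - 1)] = 20*x^3 - 42*x + 22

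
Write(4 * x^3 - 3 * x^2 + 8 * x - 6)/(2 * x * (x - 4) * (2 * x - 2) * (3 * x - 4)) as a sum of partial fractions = -119/(64*(3*x - 4)) + 1/(4*(x - 1)) + 39/(64*(x - 4)) + 3/(32*x)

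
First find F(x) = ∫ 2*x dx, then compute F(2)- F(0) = 4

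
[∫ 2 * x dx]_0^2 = 4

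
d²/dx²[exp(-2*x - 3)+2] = 4*exp(-2*x - 3)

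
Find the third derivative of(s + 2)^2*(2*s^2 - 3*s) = 48*s + 30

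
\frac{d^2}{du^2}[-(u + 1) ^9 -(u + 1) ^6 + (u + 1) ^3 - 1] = -72*u^7 - 504*u^6 - 1512*u^5 - 2550*u^4 - 2640*u^3 - 1692*u^2 - 618*u - 96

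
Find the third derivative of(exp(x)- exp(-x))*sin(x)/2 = sqrt(2)*(exp(2*x)*cos(x + pi/4) - sin(x + pi/4))*exp(-x)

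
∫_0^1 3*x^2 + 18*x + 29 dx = 39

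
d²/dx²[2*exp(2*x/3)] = 8*exp(2*x/3)/9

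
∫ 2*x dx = x^2 + C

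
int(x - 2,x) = x^2/2 - 2*x + C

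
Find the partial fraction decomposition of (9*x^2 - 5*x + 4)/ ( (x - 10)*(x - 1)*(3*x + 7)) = 291/(185*(3*x + 7)) - 4/(45*(x - 1)) + 854/(333*(x - 10))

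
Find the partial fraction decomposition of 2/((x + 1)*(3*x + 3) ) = 2/(3*(x + 1)^2)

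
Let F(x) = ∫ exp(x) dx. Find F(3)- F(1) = -E + exp(3)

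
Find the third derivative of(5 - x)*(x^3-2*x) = 30 - 24*x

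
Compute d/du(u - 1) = 1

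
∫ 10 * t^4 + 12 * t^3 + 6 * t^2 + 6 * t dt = 2*t^5 + 3*t^4 + 2*t^3 + 3*t^2 + C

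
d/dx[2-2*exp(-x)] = 2*exp(-x)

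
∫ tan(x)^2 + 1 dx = tan(x) + C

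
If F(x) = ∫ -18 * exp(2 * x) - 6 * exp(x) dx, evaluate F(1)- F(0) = -9*exp(2) - 6*E + 15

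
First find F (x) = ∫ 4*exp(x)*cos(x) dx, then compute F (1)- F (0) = -2 + 2*E*(cos(1) + sin(1))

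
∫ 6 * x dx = 3*x^2 + C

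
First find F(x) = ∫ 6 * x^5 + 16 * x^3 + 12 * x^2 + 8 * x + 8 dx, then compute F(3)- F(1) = 1200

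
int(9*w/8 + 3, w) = 9*w^2/16 + 3*w + C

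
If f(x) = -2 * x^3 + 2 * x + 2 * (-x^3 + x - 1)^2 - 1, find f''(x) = 60*x^4 - 48*x^2 + 12*x + 4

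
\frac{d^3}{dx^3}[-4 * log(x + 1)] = -8/(x^3 + 3*x^2 + 3*x + 1)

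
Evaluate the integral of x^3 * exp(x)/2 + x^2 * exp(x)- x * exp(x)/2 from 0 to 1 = 1/2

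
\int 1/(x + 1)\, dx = log(2*x + 2) + C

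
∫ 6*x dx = 3*x^2 + C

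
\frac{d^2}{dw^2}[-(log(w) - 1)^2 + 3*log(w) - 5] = (2*log(w) - 7)/w^2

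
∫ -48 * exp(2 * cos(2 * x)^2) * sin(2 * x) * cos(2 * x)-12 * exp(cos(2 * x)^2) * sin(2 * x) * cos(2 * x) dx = (6*exp(cos(2*x)^2) + 3)*exp(cos(2*x)^2) + C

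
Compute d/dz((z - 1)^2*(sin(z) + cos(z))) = -z^2*sin(z) + z^2*cos(z) + 4*z*sin(z) - 3*sin(z) - cos(z)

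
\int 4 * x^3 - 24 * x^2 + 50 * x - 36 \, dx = x^4 - 8*x^3 + 25*x^2 - 36*x + C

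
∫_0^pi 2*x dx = pi^2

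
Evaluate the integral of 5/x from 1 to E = 5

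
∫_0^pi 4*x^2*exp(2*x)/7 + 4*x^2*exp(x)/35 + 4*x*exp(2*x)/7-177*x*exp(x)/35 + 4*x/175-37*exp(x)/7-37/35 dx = -3*pi*exp(pi) - 32/7 - 3*pi/5 + 2*(-4 + pi/5 + pi*exp(pi))^2/7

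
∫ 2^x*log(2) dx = 2^x + C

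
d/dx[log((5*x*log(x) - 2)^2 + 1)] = (10*x*log(x)^2 + 10*x*log(x) - 4*log(x) - 4)/(5*x^2*log(x)^2 - 4*x*log(x) + 1)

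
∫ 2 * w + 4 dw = w^2 + 4*w + C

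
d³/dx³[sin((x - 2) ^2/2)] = -x^3*cos(x^2/2 - 2*x + 2) + 6*x^2*cos(x^2/2 - 2*x + 2) - 3*x*sin(x^2/2 - 2*x + 2) - 12*x*cos(x^2/2 - 2*x + 2) + 6*sin(x^2/2 - 2*x + 2) + 8*cos(x^2/2 - 2*x + 2)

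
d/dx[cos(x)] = -sin(x)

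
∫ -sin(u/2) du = 2*cos(u/2) + C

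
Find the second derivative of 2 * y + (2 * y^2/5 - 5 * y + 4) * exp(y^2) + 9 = 8*y^4*exp(y^2)/5 - 20*y^3*exp(y^2) + 20*y^2*exp(y^2) - 30*y*exp(y^2) + 44*exp(y^2)/5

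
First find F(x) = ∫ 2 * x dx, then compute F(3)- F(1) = 8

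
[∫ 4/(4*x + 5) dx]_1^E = -log(9) + log(5 + 4*E)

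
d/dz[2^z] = 2^z*log(2)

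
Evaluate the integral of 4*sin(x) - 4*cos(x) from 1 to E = 4*sqrt(2)*(-sin(pi/4 + E) + sin(pi/4 + 1))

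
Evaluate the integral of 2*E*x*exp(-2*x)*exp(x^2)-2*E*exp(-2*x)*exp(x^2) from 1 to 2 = -1 + E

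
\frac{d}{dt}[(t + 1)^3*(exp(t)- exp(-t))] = (t^3*exp(2*t) + t^3 + 6*t^2*exp(2*t) + 9*t*exp(2*t) - 3*t + 4*exp(2*t) - 2)*exp(-t)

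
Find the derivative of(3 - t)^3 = -3*t^2 + 18*t - 27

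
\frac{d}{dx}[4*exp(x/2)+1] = 2*exp(x/2)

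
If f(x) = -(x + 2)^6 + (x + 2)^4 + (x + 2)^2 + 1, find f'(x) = -6*x^5 - 60*x^4 - 236*x^3 - 456*x^2 - 430*x - 156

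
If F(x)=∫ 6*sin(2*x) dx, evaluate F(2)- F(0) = 3 - 3*cos(4)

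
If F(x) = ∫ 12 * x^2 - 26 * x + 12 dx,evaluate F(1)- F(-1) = 32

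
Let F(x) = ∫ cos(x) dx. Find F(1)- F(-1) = 2*sin(1)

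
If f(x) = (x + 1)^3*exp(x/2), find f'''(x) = x^3*exp(x/2)/8 + 21*x^2*exp(x/2)/8 + 111*x*exp(x/2)/8 + 139*exp(x/2)/8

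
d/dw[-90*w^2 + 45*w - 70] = 45 - 180*w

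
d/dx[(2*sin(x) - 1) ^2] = 4*(2*sin(x) - 1)*cos(x)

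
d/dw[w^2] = 2*w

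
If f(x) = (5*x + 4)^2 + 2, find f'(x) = 50*x + 40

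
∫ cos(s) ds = sin(s) + C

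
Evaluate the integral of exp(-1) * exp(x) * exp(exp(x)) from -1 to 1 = -exp(-1 + exp(-1)) + exp(-1 + E)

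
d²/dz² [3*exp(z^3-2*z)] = 27*z^4*exp(z^3 - 2*z) - 36*z^2*exp(z^3 - 2*z) + 18*z*exp(z^3 - 2*z) + 12*exp(z^3 - 2*z)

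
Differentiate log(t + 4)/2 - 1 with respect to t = 1/(2*t + 8)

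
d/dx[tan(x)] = cos(x)^(-2)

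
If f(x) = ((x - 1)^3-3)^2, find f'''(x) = 120*x^3 - 360*x^2 + 360*x - 156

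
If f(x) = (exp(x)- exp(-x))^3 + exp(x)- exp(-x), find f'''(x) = (27*exp(6*x) - 2*exp(4*x) - 2*exp(2*x) + 27)*exp(-3*x)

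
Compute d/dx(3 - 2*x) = -2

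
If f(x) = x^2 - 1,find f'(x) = 2*x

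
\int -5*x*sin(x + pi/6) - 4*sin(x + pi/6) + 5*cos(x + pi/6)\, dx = (5*x + 4)*cos(x + pi/6) + C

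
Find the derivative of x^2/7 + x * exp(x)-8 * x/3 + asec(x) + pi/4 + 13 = (21*x^3*sqrt(1 - 1/x^2)*exp(x) + 6*x^3*sqrt(1 - 1/x^2) + 21*x^2*sqrt(1 - 1/x^2)*exp(x) - 56*x^2*sqrt(1 - 1/x^2) + 21)/(21*x^2*sqrt(1 - 1/x^2))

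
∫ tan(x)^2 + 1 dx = tan(x) + C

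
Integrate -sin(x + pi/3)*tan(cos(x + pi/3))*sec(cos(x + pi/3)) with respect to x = sec(cos(x + pi/3)) + C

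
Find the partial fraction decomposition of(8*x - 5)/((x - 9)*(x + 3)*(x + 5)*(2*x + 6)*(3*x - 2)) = -27/(102850*(3*x - 2)) - 45/(1904*(x + 5)) + 1607/(69696*(x + 3)) - 29/(528*(x + 3)^2) + 67/(100800*(x - 9))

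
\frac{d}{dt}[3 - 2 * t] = -2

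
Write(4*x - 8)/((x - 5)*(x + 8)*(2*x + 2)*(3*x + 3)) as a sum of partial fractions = 20/(1911*(x + 8)) - 13/(882*(x + 1)) + 1/(21*(x + 1)^2) + 1/(234*(x - 5))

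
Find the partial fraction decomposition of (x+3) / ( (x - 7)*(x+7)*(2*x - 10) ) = -1/(84*(x + 7)) - 1/(6*(x - 5)) + 5/(28*(x - 7))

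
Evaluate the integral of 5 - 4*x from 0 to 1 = 3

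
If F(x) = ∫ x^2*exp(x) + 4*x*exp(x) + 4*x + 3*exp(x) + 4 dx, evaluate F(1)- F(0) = 5 + 4*E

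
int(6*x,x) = 3*x^2 + C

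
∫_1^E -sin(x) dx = cos(E) - cos(1)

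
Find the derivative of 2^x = 2^x*log(2)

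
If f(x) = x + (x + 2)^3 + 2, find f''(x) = 6*x + 12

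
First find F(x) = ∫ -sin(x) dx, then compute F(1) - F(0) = -1 + cos(1)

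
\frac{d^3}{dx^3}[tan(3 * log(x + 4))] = (162*tan(3*log(x + 4))^4 - 54*tan(3*log(x + 4))^3 + 222*tan(3*log(x + 4))^2 - 54*tan(3*log(x + 4)) + 60)/(x^3 + 12*x^2 + 48*x + 64)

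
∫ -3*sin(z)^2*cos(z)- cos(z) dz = -sin(z)^3 - sin(z) + C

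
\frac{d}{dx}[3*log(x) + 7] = 3/x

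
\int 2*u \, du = u^2 + C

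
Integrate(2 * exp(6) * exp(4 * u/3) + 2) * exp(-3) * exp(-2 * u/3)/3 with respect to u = 2*sinh(2*u/3 + 3) + C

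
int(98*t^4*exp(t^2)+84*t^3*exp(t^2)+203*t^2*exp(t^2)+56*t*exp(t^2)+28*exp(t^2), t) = (49*t^3 + 42*t^2 + 28*t - 14)*exp(t^2) + C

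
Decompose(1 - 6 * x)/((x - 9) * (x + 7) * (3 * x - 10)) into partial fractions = 171/(527*(3*x - 10)) + 43/(496*(x + 7)) - 53/(272*(x - 9))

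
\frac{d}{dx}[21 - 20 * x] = -20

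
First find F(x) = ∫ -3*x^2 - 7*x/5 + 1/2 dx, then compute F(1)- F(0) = -6/5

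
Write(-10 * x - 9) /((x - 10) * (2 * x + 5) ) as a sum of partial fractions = -32/(25*(2*x + 5)) - 109/(25*(x - 10))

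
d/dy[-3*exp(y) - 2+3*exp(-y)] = (-3*exp(2*y) - 3)*exp(-y)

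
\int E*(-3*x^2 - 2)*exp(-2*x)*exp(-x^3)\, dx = exp(-x^3 - 2*x + 1) + C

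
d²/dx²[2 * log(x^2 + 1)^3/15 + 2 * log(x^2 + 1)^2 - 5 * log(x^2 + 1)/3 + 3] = (-12*x^2*log(x^2 + 1)^2 - 72*x^2*log(x^2 + 1) + 290*x^2 + 12*log(x^2 + 1)^2 + 120*log(x^2 + 1) - 50)/(15*x^4 + 30*x^2 + 15)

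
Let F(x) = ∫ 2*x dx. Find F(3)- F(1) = 8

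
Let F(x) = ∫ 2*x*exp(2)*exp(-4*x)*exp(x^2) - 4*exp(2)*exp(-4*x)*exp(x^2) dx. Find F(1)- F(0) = -exp(2) + exp(-1)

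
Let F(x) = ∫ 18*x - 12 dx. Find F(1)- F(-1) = -24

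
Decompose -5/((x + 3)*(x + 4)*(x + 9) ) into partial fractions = -1/(6*(x + 9)) + 1/(x + 4) - 5/(6*(x + 3))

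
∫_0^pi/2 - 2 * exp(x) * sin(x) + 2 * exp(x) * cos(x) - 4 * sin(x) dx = -6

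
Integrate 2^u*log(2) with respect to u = 2^u + C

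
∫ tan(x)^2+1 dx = tan(x) + C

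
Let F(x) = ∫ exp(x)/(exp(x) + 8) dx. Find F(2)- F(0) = -log(9/2) + log(exp(2)/2 + 4)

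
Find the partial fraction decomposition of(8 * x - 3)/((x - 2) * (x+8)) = 67/(10*(x + 8)) + 13/(10*(x - 2))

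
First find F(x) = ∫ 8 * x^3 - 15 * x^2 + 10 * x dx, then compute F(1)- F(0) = 2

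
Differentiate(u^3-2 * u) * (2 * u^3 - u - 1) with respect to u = 12*u^5 - 20*u^3 - 3*u^2 + 4*u + 2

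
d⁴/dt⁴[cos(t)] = cos(t)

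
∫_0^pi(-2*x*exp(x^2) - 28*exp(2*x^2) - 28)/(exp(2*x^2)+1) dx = -113*pi/4 + acot(exp(pi^2))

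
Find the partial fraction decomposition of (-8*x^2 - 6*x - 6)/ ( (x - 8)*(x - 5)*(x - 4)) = -79/(2*(x - 4)) + 236/(3*(x - 5)) - 283/(6*(x - 8))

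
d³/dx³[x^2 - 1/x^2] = 24/x^5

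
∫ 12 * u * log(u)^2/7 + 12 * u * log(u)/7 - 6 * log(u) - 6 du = 6*u*(u*log(u) - 7)*log(u)/7 + C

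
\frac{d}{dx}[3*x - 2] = 3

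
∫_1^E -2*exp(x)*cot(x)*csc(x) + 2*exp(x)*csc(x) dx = -2*E/sin(1) + 2*exp(E)/sin(E)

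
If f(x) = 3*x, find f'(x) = 3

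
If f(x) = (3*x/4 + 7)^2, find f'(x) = 9*x/8 + 21/2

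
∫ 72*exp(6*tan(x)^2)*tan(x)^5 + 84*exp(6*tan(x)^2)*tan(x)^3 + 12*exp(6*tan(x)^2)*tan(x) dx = 6*exp(6*tan(x)^2)*tan(x)^2 + C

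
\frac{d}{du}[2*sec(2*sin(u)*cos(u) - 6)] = 4*(tan(sin(2*u)) - tan(6))*cos(2*u)/((tan(6)*tan(sin(2*u)) + 1)*cos(sin(2*u) - 6))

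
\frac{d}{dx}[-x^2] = -2*x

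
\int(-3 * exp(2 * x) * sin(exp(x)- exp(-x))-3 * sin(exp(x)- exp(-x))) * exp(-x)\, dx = 3*cos(2*sinh(x)) + C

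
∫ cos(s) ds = sin(s) + C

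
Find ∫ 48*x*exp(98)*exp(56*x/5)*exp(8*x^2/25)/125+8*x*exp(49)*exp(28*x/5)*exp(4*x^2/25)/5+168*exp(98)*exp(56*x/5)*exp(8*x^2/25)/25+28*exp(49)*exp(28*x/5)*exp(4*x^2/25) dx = (3*exp((2*x + 35)^2/25) + 25)*exp((2*x + 35)^2/25)/5 + C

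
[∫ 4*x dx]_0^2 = 8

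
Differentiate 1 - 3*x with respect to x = -3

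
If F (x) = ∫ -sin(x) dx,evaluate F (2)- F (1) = -cos(1) + cos(2)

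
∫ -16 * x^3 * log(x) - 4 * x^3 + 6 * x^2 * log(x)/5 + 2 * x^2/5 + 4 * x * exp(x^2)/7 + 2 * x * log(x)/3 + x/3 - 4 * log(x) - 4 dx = -x*(60*x^3 - 6*x^2 - 5*x + 60)*log(x)/15 + 2*exp(x^2)/7 + C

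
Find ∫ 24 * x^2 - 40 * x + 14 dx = 8*x^3 - 20*x^2 + 14*x + C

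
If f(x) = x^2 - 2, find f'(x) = 2*x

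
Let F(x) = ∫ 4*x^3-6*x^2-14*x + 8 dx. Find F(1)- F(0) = 0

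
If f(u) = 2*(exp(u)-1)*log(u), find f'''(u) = (2*u^3*exp(u)*log(u) + 6*u^2*exp(u) - 6*u*exp(u) + 4*exp(u) - 4)/u^3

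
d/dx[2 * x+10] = 2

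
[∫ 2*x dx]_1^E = -1 + exp(2)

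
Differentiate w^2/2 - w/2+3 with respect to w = w - 1/2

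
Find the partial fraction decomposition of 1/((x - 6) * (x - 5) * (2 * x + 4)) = 1/(112*(x + 2)) - 1/(14*(x - 5)) + 1/(16*(x - 6))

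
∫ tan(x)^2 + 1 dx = tan(x) + C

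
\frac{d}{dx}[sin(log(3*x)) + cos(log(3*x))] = sqrt(2)*cos(log(x) + pi/4 + log(3))/x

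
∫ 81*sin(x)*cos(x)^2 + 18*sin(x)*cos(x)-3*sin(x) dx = 3*(-9*cos(x)^2 - 3*cos(x) + 1)*cos(x) + C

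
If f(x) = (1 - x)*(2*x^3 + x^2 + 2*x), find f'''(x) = 6 - 48*x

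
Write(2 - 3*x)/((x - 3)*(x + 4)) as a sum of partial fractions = -2/(x + 4) - 1/(x - 3)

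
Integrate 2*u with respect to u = u^2 + C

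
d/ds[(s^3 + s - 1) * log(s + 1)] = (3*s^3*log(s + 1) + s^3 + 3*s^2*log(s + 1) + s*log(s + 1) + s + log(s + 1) - 1)/(s + 1)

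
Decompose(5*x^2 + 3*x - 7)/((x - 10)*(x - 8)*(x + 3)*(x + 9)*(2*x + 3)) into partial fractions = -4/(19665*(2*x + 3)) + 371/(29070*(x + 9)) - 29/(2574*(x + 3)) - 337/(7106*(x - 8)) + 523/(11362*(x - 10))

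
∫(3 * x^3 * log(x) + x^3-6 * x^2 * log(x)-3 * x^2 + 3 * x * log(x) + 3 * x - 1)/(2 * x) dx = (x - 1)^3*log(x)/2 + C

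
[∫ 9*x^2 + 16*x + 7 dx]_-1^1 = 20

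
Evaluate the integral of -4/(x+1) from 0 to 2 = -4*log(3)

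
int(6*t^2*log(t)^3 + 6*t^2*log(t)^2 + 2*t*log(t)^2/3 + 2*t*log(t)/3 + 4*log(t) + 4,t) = t*(6*t^2*log(t)^2 + t*log(t) + 12)*log(t)/3 + C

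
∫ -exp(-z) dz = exp(-z) + C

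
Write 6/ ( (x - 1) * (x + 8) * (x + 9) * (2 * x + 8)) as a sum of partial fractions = -3/(50*(x + 9)) + 1/(12*(x + 8)) - 3/(100*(x + 4)) + 1/(150*(x - 1))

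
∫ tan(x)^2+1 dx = tan(x) + C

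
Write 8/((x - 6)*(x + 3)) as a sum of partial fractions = -8/(9*(x + 3)) + 8/(9*(x - 6))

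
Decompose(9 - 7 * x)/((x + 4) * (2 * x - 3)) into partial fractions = -3/(11*(2*x - 3)) - 37/(11*(x + 4))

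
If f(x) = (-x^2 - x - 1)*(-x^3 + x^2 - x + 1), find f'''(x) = 60*x^2 + 6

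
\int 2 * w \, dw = w^2 + C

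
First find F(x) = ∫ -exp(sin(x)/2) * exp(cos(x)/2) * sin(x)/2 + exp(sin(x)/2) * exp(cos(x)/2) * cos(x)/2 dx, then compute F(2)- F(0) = -exp(1/2) + exp(cos(2)/2 + sin(2)/2)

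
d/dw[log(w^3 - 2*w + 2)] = (3*w^2 - 2)/(w^3 - 2*w + 2)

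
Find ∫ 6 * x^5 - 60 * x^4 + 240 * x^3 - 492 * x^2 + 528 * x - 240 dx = x^6 - 12*x^5 + 60*x^4 - 164*x^3 + 264*x^2 - 240*x + C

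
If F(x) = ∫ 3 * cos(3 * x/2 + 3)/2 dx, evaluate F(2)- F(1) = sin(6) - sin(9/2)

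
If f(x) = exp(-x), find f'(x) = -exp(-x)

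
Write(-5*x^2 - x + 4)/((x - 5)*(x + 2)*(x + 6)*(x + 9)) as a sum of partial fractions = 4/(3*(x + 9)) - 85/(66*(x + 6)) + 1/(14*(x + 2)) - 9/(77*(x - 5))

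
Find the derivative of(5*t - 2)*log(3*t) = (5*t*log(t) + 5*t + 5*t*log(3) - 2)/t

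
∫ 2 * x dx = x^2 + C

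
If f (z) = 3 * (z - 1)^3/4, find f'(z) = 9*z^2/4 - 9*z/2 + 9/4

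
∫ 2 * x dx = x^2 + C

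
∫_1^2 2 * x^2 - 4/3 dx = 10/3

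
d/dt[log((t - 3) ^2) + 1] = 2/(t - 3)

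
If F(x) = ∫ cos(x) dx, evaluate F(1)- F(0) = sin(1)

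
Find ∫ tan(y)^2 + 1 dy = tan(y) + C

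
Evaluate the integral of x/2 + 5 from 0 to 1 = 21/4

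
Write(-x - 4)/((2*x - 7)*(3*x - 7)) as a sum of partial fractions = 19/(7*(3*x - 7)) - 15/(7*(2*x - 7))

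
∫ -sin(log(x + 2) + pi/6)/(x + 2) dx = cos(log(x + 2) + pi/6) + C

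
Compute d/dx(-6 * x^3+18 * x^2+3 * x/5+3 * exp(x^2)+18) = -18*x^2 + 6*x*exp(x^2) + 36*x + 3/5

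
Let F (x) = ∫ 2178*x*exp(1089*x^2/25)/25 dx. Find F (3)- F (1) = -exp(1089/25) + exp(9801/25)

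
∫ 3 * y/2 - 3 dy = 3*y^2/4 - 3*y + C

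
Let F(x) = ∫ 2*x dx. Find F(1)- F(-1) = 0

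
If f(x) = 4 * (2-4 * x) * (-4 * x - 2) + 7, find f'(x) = 128*x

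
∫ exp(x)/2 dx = exp(x)/2 + C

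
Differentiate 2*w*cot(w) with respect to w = -2*w/sin(w)^2 + 2/tan(w)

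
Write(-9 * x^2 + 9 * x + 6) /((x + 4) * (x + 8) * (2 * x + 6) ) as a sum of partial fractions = -321/(20*(x + 8)) + 87/(4*(x + 4)) - 51/(5*(x + 3))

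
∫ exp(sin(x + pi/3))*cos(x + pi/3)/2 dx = exp(sin(x + pi/3))/2 + C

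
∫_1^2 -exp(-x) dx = -exp(-1) + exp(-2)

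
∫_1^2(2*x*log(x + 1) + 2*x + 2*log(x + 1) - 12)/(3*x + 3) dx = -8*log(3)/3 + 10*log(2)/3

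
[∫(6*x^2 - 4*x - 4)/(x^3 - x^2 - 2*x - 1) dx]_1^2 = -2*log(3)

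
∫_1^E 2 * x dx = -1 + exp(2)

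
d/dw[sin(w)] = cos(w)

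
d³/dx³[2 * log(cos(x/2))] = -sin(x/2)/(2*cos(x/2)^3)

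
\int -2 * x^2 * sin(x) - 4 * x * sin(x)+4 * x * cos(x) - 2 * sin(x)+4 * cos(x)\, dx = 2*(x + 1)^2*cos(x) + C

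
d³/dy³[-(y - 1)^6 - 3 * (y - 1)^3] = -120*y^3 + 360*y^2 - 360*y + 102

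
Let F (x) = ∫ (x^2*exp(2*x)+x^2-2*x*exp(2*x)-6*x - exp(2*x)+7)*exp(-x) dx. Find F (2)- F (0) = -exp(2) + exp(-2)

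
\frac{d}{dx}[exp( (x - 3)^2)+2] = 2*x*exp(x^2 - 6*x + 9) - 6*exp(x^2 - 6*x + 9)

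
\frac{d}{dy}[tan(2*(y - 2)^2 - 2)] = 4*y*tan(2*y^2 - 8*y + 6)^2 + 4*y - 8*tan(2*y^2 - 8*y + 6)^2 - 8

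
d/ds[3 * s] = 3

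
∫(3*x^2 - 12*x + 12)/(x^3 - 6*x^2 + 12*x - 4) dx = log((x - 2)^3 + 4) + C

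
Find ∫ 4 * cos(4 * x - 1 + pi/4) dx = sin(4*x - 1 + pi/4) + C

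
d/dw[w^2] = 2*w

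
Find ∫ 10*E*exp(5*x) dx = 2*exp(5*x + 1) + C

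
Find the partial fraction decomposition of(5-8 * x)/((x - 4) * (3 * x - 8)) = 49/(4*(3*x - 8)) - 27/(4*(x - 4))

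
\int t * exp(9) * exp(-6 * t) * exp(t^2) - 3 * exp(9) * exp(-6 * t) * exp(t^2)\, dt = exp((t - 3)^2)/2 + C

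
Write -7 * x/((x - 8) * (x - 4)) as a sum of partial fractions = 7/(x - 4) - 14/(x - 8)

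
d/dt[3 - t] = -1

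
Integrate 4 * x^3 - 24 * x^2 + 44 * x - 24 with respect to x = x^4 - 8*x^3 + 22*x^2 - 24*x + C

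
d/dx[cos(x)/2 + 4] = -sin(x)/2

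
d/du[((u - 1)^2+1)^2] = 4*u^3 - 12*u^2 + 16*u - 8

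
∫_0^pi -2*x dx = -pi^2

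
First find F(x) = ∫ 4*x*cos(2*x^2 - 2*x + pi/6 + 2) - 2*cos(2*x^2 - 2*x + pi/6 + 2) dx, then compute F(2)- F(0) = -sin(pi/6 + 2) + sin(pi/6 + 6)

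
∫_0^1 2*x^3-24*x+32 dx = 41/2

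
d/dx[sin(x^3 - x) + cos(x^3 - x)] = sqrt(2)*(3*x^2 - 1)*cos(x^3 - x + pi/4)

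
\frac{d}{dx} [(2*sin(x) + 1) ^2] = 4*(2*sin(x) + 1)*cos(x)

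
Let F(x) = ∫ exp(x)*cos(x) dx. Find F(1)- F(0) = -1/2 + E*(cos(1) + sin(1))/2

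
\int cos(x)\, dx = sin(x) + C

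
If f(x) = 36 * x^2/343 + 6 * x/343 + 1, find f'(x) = 72*x/343 + 6/343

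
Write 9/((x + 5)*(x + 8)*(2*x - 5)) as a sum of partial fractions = 4/(35*(2*x - 5)) + 1/(7*(x + 8)) - 1/(5*(x + 5))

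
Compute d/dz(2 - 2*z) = -2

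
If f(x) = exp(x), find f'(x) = exp(x)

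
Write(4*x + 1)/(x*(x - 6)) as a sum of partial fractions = 25/(6*(x - 6)) - 1/(6*x)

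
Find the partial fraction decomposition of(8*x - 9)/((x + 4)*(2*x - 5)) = 22/(13*(2*x - 5)) + 41/(13*(x + 4))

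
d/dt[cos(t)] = -sin(t)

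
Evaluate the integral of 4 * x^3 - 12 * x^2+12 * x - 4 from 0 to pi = -1 + (-pi^2 - 1 + 2*pi)^2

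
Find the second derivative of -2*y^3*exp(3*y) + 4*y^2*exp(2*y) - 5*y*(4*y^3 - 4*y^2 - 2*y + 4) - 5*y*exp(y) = -18*y^3*exp(3*y) - 36*y^2*exp(3*y) + 16*y^2*exp(2*y) - 240*y^2 - 12*y*exp(3*y) + 32*y*exp(2*y) - 5*y*exp(y) + 120*y + 8*exp(2*y) - 10*exp(y) + 20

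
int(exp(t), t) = exp(t) + C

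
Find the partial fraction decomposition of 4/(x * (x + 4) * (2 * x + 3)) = -16/(15*(2*x + 3)) + 1/(5*(x + 4)) + 1/(3*x)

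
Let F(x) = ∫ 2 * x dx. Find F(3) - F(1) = 8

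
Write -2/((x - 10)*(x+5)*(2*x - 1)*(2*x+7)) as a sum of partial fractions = -1/(81*(2*x + 7)) + 1/(209*(2*x - 1)) + 2/(495*(x + 5)) - 2/(7695*(x - 10))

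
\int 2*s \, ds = s^2 + C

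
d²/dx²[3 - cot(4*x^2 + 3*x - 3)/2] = (-64*x^2*cos(4*x^2 + 3*x - 3)/sin(4*x^2 + 3*x - 3) - 48*x*cos(4*x^2 + 3*x - 3)/sin(4*x^2 + 3*x - 3) + 4 - 9*cos(4*x^2 + 3*x - 3)/sin(4*x^2 + 3*x - 3))/sin(4*x^2 + 3*x - 3)^2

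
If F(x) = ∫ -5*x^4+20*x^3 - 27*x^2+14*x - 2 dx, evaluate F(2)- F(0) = 0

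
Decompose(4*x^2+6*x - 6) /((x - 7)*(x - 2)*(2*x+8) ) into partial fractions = 17/(66*(x + 4)) - 11/(30*(x - 2)) + 116/(55*(x - 7))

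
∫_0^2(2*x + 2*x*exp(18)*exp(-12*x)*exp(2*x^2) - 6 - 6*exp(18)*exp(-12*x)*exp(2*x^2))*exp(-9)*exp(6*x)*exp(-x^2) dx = -exp(9) - exp(-1) + exp(-9) + E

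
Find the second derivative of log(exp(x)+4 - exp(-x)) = (4*exp(3*x) - 4*exp(2*x) - 4*exp(x))/(exp(4*x) + 8*exp(3*x) + 14*exp(2*x) - 8*exp(x) + 1)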